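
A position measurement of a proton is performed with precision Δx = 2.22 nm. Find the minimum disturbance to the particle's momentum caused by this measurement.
2.375 × 10^-26 kg·m/s

The uncertainty principle implies that measuring position disturbs momentum:
ΔxΔp ≥ ℏ/2

When we measure position with precision Δx, we necessarily introduce a momentum uncertainty:
Δp ≥ ℏ/(2Δx)
Δp_min = (1.055e-34 J·s) / (2 × 2.220e-09 m)
Δp_min = 2.375e-26 kg·m/s

The more precisely we measure position, the greater the momentum disturbance.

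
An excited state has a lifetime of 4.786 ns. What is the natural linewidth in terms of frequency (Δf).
16.627 MHz

Using the energy-time uncertainty principle and E = hf:
ΔEΔt ≥ ℏ/2
hΔf·Δt ≥ ℏ/2

The minimum frequency uncertainty is:
Δf = ℏ/(2hτ) = 1/(4πτ)
Δf = 1/(4π × 4.786e-09 s)
Δf = 1.663e+07 Hz = 16.627 MHz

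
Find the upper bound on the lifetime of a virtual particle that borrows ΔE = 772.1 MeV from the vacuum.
4.262 × 10^-25 s

Using the energy-time uncertainty principle:
ΔEΔt ≥ ℏ/2

For a virtual particle borrowing energy ΔE, the maximum lifetime is:
Δt_max = ℏ/(2ΔE)

Converting energy:
ΔE = 772.1 MeV = 1.237e-10 J

Δt_max = (1.055e-34 J·s) / (2 × 1.237e-10 J)
Δt_max = 4.262e-25 s = 4.262 × 10^-25 s

Virtual particles with higher borrowed energy exist for shorter times.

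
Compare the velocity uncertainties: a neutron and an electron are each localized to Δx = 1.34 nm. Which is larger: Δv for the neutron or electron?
The electron has the larger minimum velocity uncertainty, by a ratio of 1838.7.

For both particles, Δp_min = ℏ/(2Δx) = 3.935e-26 kg·m/s (same for both).

The velocity uncertainty is Δv = Δp/m:
- neutron: Δv = 3.935e-26 / 1.675e-27 = 2.349e+01 m/s = 23.493 m/s
- electron: Δv = 3.935e-26 / 9.109e-31 = 4.320e+04 m/s = 43.197 km/s

Ratio: 4.320e+04 / 2.349e+01 = 1838.7

The lighter particle has larger velocity uncertainty because Δv ∝ 1/m.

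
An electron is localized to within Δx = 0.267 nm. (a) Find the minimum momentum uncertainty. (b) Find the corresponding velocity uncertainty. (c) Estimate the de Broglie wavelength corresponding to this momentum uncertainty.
(a) Δp_min = 1.975 × 10^-25 kg·m/s
(b) Δv_min = 216.793 km/s
(c) λ_dB = 3.355 nm

Step-by-step:

(a) From the uncertainty principle:
Δp_min = ℏ/(2Δx) = (1.055e-34 J·s)/(2 × 2.670e-10 m) = 1.975e-25 kg·m/s

(b) The velocity uncertainty:
Δv = Δp/m = (1.975e-25 kg·m/s)/(9.109e-31 kg) = 2.168e+05 m/s = 216.793 km/s

(c) The de Broglie wavelength for this momentum:
λ = h/p = (6.626e-34 J·s)/(1.975e-25 kg·m/s) = 3.355e-09 m = 3.355 nm

Note: The de Broglie wavelength is comparable to the localization size, as expected from wave-particle duality.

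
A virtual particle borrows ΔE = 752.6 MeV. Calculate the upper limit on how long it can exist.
4.373 × 10^-25 s

Using the energy-time uncertainty principle:
ΔEΔt ≥ ℏ/2

For a virtual particle borrowing energy ΔE, the maximum lifetime is:
Δt_max = ℏ/(2ΔE)

Converting energy:
ΔE = 752.6 MeV = 1.206e-10 J

Δt_max = (1.055e-34 J·s) / (2 × 1.206e-10 J)
Δt_max = 4.373e-25 s = 4.373 × 10^-25 s

Virtual particles with higher borrowed energy exist for shorter times.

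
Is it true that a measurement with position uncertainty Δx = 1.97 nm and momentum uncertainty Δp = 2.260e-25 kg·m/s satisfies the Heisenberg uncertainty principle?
Yes, it satisfies the uncertainty principle.

Calculate the product ΔxΔp:
ΔxΔp = (1.970e-09 m) × (2.260e-25 kg·m/s)
ΔxΔp = 4.452e-34 J·s

Compare to the minimum allowed value ℏ/2:
ℏ/2 = 5.273e-35 J·s

Since ΔxΔp = 4.452e-34 J·s ≥ 5.273e-35 J·s = ℏ/2,
the measurement satisfies the uncertainty principle.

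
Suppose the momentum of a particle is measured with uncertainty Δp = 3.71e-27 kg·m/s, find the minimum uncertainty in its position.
14.213 nm

Using the Heisenberg uncertainty principle:
ΔxΔp ≥ ℏ/2

The minimum uncertainty in position is:
Δx_min = ℏ/(2Δp)
Δx_min = (1.055e-34 J·s) / (2 × 3.710e-27 kg·m/s)
Δx_min = 1.421e-08 m = 14.213 nm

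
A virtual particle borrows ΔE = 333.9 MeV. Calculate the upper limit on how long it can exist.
9.856 × 10^-25 s

Using the energy-time uncertainty principle:
ΔEΔt ≥ ℏ/2

For a virtual particle borrowing energy ΔE, the maximum lifetime is:
Δt_max = ℏ/(2ΔE)

Converting energy:
ΔE = 333.9 MeV = 5.350e-11 J

Δt_max = (1.055e-34 J·s) / (2 × 5.350e-11 J)
Δt_max = 9.856e-25 s = 9.856 × 10^-25 s

Virtual particles with higher borrowed energy exist for shorter times.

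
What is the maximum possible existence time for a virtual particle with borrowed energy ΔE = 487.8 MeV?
6.747 × 10^-25 s

Using the energy-time uncertainty principle:
ΔEΔt ≥ ℏ/2

For a virtual particle borrowing energy ΔE, the maximum lifetime is:
Δt_max = ℏ/(2ΔE)

Converting energy:
ΔE = 487.8 MeV = 7.815e-11 J

Δt_max = (1.055e-34 J·s) / (2 × 7.815e-11 J)
Δt_max = 6.747e-25 s = 6.747 × 10^-25 s

Virtual particles with higher borrowed energy exist for shorter times.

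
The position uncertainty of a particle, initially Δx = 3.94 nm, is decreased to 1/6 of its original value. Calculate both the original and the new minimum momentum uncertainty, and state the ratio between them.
Original Δp_min = 1.338 × 10^-26 kg·m/s; new Δp'_min = 8.030 × 10^-26 kg·m/s; ratio Δp'_min/Δp_min = 6.

From the uncertainty principle ΔxΔp ≥ ℏ/2, the minimum momentum uncertainty is Δp_min = ℏ/(2Δx).

Original (Δx = 3.94 nm = 3.940e-09 m):
Δp_min = (1.055e-34 J·s)/(2 × 3.940e-09 m) = 1.338e-26 kg·m/s

When Δx → (1/6)Δx:
Δp'_min = ℏ/(2 × (1/6)Δx) = 6 × ℏ/(2Δx) = 6 × Δp_min
Δp'_min = 6 × 1.338e-26 kg·m/s = 8.030e-26 kg·m/s

Since Δp_min ∝ 1/Δx, when Δx is decreased to 1/6 of its original value, Δp_min increases to 6 times its original value.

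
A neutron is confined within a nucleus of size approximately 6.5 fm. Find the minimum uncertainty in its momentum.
8.112 × 10^-21 kg·m/s

Using the Heisenberg uncertainty principle:
ΔxΔp ≥ ℏ/2

With Δx ≈ L = 6.500e-15 m (the confinement size):
Δp_min = ℏ/(2Δx)
Δp_min = (1.055e-34 J·s) / (2 × 6.500e-15 m)
Δp_min = 8.112e-21 kg·m/s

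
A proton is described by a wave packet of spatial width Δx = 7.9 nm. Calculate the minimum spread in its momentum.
6.675 × 10^-27 kg·m/s

For a wave packet, the spatial width Δx and momentum spread Δp are related by the uncertainty principle:
ΔxΔp ≥ ℏ/2

The minimum momentum spread is:
Δp_min = ℏ/(2Δx)
Δp_min = (1.055e-34 J·s) / (2 × 7.900e-09 m)
Δp_min = 6.675e-27 kg·m/s

A wave packet cannot have both a well-defined position and well-defined momentum.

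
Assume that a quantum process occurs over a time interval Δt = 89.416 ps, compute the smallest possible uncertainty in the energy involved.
3.681 μeV

Using the energy-time uncertainty principle:
ΔEΔt ≥ ℏ/2

The minimum uncertainty in energy is:
ΔE_min = ℏ/(2Δt)
ΔE_min = (1.055e-34 J·s) / (2 × 8.942e-11 s)
ΔE_min = 5.897e-25 J = 3.681 μeV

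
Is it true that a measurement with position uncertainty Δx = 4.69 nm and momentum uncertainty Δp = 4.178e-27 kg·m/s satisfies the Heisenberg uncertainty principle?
No, it violates the uncertainty principle (impossible measurement).

Calculate the product ΔxΔp:
ΔxΔp = (4.690e-09 m) × (4.178e-27 kg·m/s)
ΔxΔp = 1.959e-35 J·s

Compare to the minimum allowed value ℏ/2:
ℏ/2 = 5.273e-35 J·s

Since ΔxΔp = 1.959e-35 J·s < 5.273e-35 J·s = ℏ/2,
the measurement violates the uncertainty principle.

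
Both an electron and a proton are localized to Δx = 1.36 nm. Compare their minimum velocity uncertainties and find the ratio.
The electron has the larger minimum velocity uncertainty, by a ratio of 1836.2.

For both particles, Δp_min = ℏ/(2Δx) = 3.877e-26 kg·m/s (same for both).

The velocity uncertainty is Δv = Δp/m:
- electron: Δv = 3.877e-26 / 9.109e-31 = 4.256e+04 m/s = 42.562 km/s
- proton: Δv = 3.877e-26 / 1.673e-27 = 2.318e+01 m/s = 23.180 m/s

Ratio: 4.256e+04 / 2.318e+01 = 1836.2

The lighter particle has larger velocity uncertainty because Δv ∝ 1/m.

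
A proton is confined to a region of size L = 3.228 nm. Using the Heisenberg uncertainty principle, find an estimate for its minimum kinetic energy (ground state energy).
497.837 neV

Using the uncertainty principle to estimate ground state energy:

1. The position uncertainty is approximately the confinement size:
   Δx ≈ L = 3.228e-09 m

2. From ΔxΔp ≥ ℏ/2, the minimum momentum uncertainty is:
   Δp ≈ ℏ/(2L) = 1.633e-26 kg·m/s

3. The kinetic energy is approximately:
   KE ≈ (Δp)²/(2m) = (1.633e-26)²/(2 × 1.673e-27 kg)
   KE ≈ 7.976e-26 J = 497.837 neV

This is an order-of-magnitude estimate of the ground state energy.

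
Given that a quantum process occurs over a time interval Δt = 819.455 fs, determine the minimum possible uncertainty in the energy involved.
401.616 μeV

Using the energy-time uncertainty principle:
ΔEΔt ≥ ℏ/2

The minimum uncertainty in energy is:
ΔE_min = ℏ/(2Δt)
ΔE_min = (1.055e-34 J·s) / (2 × 8.195e-13 s)
ΔE_min = 6.435e-23 J = 401.616 μeV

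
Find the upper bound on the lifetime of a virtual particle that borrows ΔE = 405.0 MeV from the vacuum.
8.126 × 10^-25 s

Using the energy-time uncertainty principle:
ΔEΔt ≥ ℏ/2

For a virtual particle borrowing energy ΔE, the maximum lifetime is:
Δt_max = ℏ/(2ΔE)

Converting energy:
ΔE = 405.0 MeV = 6.489e-11 J

Δt_max = (1.055e-34 J·s) / (2 × 6.489e-11 J)
Δt_max = 8.126e-25 s = 8.126 × 10^-25 s

Virtual particles with higher borrowed energy exist for shorter times.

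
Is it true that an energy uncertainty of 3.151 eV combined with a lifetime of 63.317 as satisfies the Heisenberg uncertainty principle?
No, it violates the uncertainty relation.

Calculate the product ΔEΔt:
ΔE = 3.151 eV = 5.048e-19 J
ΔEΔt = (5.048e-19 J) × (6.332e-17 s)
ΔEΔt = 3.197e-35 J·s

Compare to the minimum allowed value ℏ/2:
ℏ/2 = 5.273e-35 J·s

Since ΔEΔt = 3.197e-35 J·s < 5.273e-35 J·s = ℏ/2,
this violates the uncertainty relation.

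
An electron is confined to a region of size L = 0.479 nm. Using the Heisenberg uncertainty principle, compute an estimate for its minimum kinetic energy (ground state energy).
41.514 meV

Using the uncertainty principle to estimate ground state energy:

1. The position uncertainty is approximately the confinement size:
   Δx ≈ L = 4.790e-10 m

2. From ΔxΔp ≥ ℏ/2, the minimum momentum uncertainty is:
   Δp ≈ ℏ/(2L) = 1.101e-25 kg·m/s

3. The kinetic energy is approximately:
   KE ≈ (Δp)²/(2m) = (1.101e-25)²/(2 × 9.109e-31 kg)
   KE ≈ 6.651e-21 J = 41.514 meV

This is an order-of-magnitude estimate of the ground state energy.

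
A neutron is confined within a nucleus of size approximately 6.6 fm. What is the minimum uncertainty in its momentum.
7.989 × 10^-21 kg·m/s

Using the Heisenberg uncertainty principle:
ΔxΔp ≥ ℏ/2

With Δx ≈ L = 6.600e-15 m (the confinement size):
Δp_min = ℏ/(2Δx)
Δp_min = (1.055e-34 J·s) / (2 × 6.600e-15 m)
Δp_min = 7.989e-21 kg·m/s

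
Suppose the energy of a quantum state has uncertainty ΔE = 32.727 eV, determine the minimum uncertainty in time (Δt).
10.056 as

Using the energy-time uncertainty principle:
ΔEΔt ≥ ℏ/2

The minimum uncertainty in time is:
Δt_min = ℏ/(2ΔE)
Δt_min = (1.055e-34 J·s) / (2 × 5.243e-18 J)
Δt_min = 1.006e-17 s = 10.056 as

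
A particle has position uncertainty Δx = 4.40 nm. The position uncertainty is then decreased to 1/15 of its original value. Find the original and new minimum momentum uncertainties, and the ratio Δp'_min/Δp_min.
Original Δp_min = 1.198 × 10^-26 kg·m/s; new Δp'_min = 1.798 × 10^-25 kg·m/s; ratio Δp'_min/Δp_min = 15.

From the uncertainty principle ΔxΔp ≥ ℏ/2, the minimum momentum uncertainty is Δp_min = ℏ/(2Δx).

Original (Δx = 4.40 nm = 4.400e-09 m):
Δp_min = (1.055e-34 J·s)/(2 × 4.400e-09 m) = 1.198e-26 kg·m/s

When Δx → (1/15)Δx:
Δp'_min = ℏ/(2 × (1/15)Δx) = 15 × ℏ/(2Δx) = 15 × Δp_min
Δp'_min = 15 × 1.198e-26 kg·m/s = 1.798e-25 kg·m/s

Since Δp_min ∝ 1/Δx, when Δx is decreased to 1/15 of its original value, Δp_min increases to 15 times its original value.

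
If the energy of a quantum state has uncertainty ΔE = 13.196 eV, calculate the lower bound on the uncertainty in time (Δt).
24.940 as

Using the energy-time uncertainty principle:
ΔEΔt ≥ ℏ/2

The minimum uncertainty in time is:
Δt_min = ℏ/(2ΔE)
Δt_min = (1.055e-34 J·s) / (2 × 2.114e-18 J)
Δt_min = 2.494e-17 s = 24.940 as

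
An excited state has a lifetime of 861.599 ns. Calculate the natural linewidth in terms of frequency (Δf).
92.360 kHz

Using the energy-time uncertainty principle and E = hf:
ΔEΔt ≥ ℏ/2
hΔf·Δt ≥ ℏ/2

The minimum frequency uncertainty is:
Δf = ℏ/(2hτ) = 1/(4πτ)
Δf = 1/(4π × 8.616e-07 s)
Δf = 9.236e+04 Hz = 92.360 kHz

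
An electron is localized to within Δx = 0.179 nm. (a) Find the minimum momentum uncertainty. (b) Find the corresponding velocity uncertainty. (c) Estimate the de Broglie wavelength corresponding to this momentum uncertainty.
(a) Δp_min = 2.946 × 10^-25 kg·m/s
(b) Δv_min = 323.373 km/s
(c) λ_dB = 2.249 nm

Step-by-step:

(a) From the uncertainty principle:
Δp_min = ℏ/(2Δx) = (1.055e-34 J·s)/(2 × 1.790e-10 m) = 2.946e-25 kg·m/s

(b) The velocity uncertainty:
Δv = Δp/m = (2.946e-25 kg·m/s)/(9.109e-31 kg) = 3.234e+05 m/s = 323.373 km/s

(c) The de Broglie wavelength for this momentum:
λ = h/p = (6.626e-34 J·s)/(2.946e-25 kg·m/s) = 2.249e-09 m = 2.249 nm

Note: The de Broglie wavelength is comparable to the localization size, as expected from wave-particle duality.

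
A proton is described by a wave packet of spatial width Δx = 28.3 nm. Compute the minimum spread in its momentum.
1.863 × 10^-27 kg·m/s

For a wave packet, the spatial width Δx and momentum spread Δp are related by the uncertainty principle:
ΔxΔp ≥ ℏ/2

The minimum momentum spread is:
Δp_min = ℏ/(2Δx)
Δp_min = (1.055e-34 J·s) / (2 × 2.830e-08 m)
Δp_min = 1.863e-27 kg·m/s

A wave packet cannot have both a well-defined position and well-defined momentum.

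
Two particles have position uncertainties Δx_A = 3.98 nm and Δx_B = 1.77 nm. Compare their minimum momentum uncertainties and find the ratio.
Particle B has the larger minimum momentum uncertainty, by a factor of 2.25.

For each particle, the minimum momentum uncertainty is Δp_min = ℏ/(2Δx):

Particle A: Δp_A = ℏ/(2×3.980e-09 m) = 1.325e-26 kg·m/s
Particle B: Δp_B = ℏ/(2×1.770e-09 m) = 2.979e-26 kg·m/s

Ratio: Δp_B/Δp_A = 2.25

Since Δp_min ∝ 1/Δx, the particle with smaller position uncertainty (B) has larger momentum uncertainty.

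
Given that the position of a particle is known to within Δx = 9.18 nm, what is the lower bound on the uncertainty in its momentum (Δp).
5.744 × 10^-27 kg·m/s

Using the Heisenberg uncertainty principle:
ΔxΔp ≥ ℏ/2

The minimum uncertainty in momentum is:
Δp_min = ℏ/(2Δx)
Δp_min = (1.055e-34 J·s) / (2 × 9.180e-09 m)
Δp_min = 5.744e-27 kg·m/s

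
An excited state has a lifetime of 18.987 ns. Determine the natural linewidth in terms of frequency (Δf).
4.191 MHz

Using the energy-time uncertainty principle and E = hf:
ΔEΔt ≥ ℏ/2
hΔf·Δt ≥ ℏ/2

The minimum frequency uncertainty is:
Δf = ℏ/(2hτ) = 1/(4πτ)
Δf = 1/(4π × 1.899e-08 s)
Δf = 4.191e+06 Hz = 4.191 MHz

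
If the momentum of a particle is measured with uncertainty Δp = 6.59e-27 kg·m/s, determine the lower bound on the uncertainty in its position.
8.001 nm

Using the Heisenberg uncertainty principle:
ΔxΔp ≥ ℏ/2

The minimum uncertainty in position is:
Δx_min = ℏ/(2Δp)
Δx_min = (1.055e-34 J·s) / (2 × 6.590e-27 kg·m/s)
Δx_min = 8.001e-09 m = 8.001 nm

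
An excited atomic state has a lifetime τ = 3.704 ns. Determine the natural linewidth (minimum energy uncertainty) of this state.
88.852 neV

Using the energy-time uncertainty principle:
ΔEΔt ≥ ℏ/2

The lifetime τ represents the time uncertainty Δt.
The natural linewidth (minimum energy uncertainty) is:

ΔE = ℏ/(2τ)
ΔE = (1.055e-34 J·s) / (2 × 3.704e-09 s)
ΔE = 1.424e-26 J = 88.852 neV

This natural linewidth limits the precision of spectroscopic measurements.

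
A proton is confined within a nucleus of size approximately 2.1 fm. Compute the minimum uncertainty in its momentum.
2.511 × 10^-20 kg·m/s

Using the Heisenberg uncertainty principle:
ΔxΔp ≥ ℏ/2

With Δx ≈ L = 2.100e-15 m (the confinement size):
Δp_min = ℏ/(2Δx)
Δp_min = (1.055e-34 J·s) / (2 × 2.100e-15 m)
Δp_min = 2.511e-20 kg·m/s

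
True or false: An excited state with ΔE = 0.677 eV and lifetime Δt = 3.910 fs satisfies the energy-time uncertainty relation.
Yes, it satisfies the uncertainty relation.

Calculate the product ΔEΔt:
ΔE = 0.677 eV = 1.085e-19 J
ΔEΔt = (1.085e-19 J) × (3.910e-15 s)
ΔEΔt = 4.241e-34 J·s

Compare to the minimum allowed value ℏ/2:
ℏ/2 = 5.273e-35 J·s

Since ΔEΔt = 4.241e-34 J·s ≥ 5.273e-35 J·s = ℏ/2,
this satisfies the uncertainty relation.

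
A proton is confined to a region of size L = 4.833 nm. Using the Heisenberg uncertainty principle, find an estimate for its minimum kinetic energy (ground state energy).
222.086 neV

Using the uncertainty principle to estimate ground state energy:

1. The position uncertainty is approximately the confinement size:
   Δx ≈ L = 4.833e-09 m

2. From ΔxΔp ≥ ℏ/2, the minimum momentum uncertainty is:
   Δp ≈ ℏ/(2L) = 1.091e-26 kg·m/s

3. The kinetic energy is approximately:
   KE ≈ (Δp)²/(2m) = (1.091e-26)²/(2 × 1.673e-27 kg)
   KE ≈ 3.558e-26 J = 222.086 neV

This is an order-of-magnitude estimate of the ground state energy.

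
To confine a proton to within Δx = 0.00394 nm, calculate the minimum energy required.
334.166 meV

Localizing a particle requires giving it sufficient momentum uncertainty:

1. From uncertainty principle: Δp ≥ ℏ/(2Δx)
   Δp_min = (1.055e-34 J·s) / (2 × 3.940e-12 m)
   Δp_min = 1.338e-23 kg·m/s

2. This momentum uncertainty corresponds to kinetic energy:
   KE ≈ (Δp)²/(2m) = (1.338e-23)²/(2 × 1.673e-27 kg)
   KE = 5.354e-20 J = 334.166 meV

Tighter localization requires more energy.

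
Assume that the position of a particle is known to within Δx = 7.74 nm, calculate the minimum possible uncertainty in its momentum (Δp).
6.812 × 10^-27 kg·m/s

Using the Heisenberg uncertainty principle:
ΔxΔp ≥ ℏ/2

The minimum uncertainty in momentum is:
Δp_min = ℏ/(2Δx)
Δp_min = (1.055e-34 J·s) / (2 × 7.740e-09 m)
Δp_min = 6.812e-27 kg·m/s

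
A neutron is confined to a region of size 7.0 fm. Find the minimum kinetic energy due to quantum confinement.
105.721 keV

Using the uncertainty principle:

1. Position uncertainty: Δx ≈ 7.000e-15 m
2. Minimum momentum uncertainty: Δp = ℏ/(2Δx) = 7.533e-21 kg·m/s
3. Minimum kinetic energy:
   KE = (Δp)²/(2m) = (7.533e-21)²/(2 × 1.675e-27 kg)
   KE = 1.694e-14 J = 105.721 keV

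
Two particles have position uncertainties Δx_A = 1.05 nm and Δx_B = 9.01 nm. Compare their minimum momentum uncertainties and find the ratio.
Particle A has the larger minimum momentum uncertainty, by a factor of 8.58.

For each particle, the minimum momentum uncertainty is Δp_min = ℏ/(2Δx):

Particle A: Δp_A = ℏ/(2×1.050e-09 m) = 5.022e-26 kg·m/s
Particle B: Δp_B = ℏ/(2×9.010e-09 m) = 5.852e-27 kg·m/s

Ratio: Δp_A/Δp_B = 8.58

Since Δp_min ∝ 1/Δx, the particle with smaller position uncertainty (A) has larger momentum uncertainty.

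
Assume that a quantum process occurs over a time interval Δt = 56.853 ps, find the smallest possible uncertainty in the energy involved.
5.789 μeV

Using the energy-time uncertainty principle:
ΔEΔt ≥ ℏ/2

The minimum uncertainty in energy is:
ΔE_min = ℏ/(2Δt)
ΔE_min = (1.055e-34 J·s) / (2 × 5.685e-11 s)
ΔE_min = 9.275e-25 J = 5.789 μeV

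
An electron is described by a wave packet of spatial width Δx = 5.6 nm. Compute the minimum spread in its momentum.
9.416 × 10^-27 kg·m/s

For a wave packet, the spatial width Δx and momentum spread Δp are related by the uncertainty principle:
ΔxΔp ≥ ℏ/2

The minimum momentum spread is:
Δp_min = ℏ/(2Δx)
Δp_min = (1.055e-34 J·s) / (2 × 5.600e-09 m)
Δp_min = 9.416e-27 kg·m/s

A wave packet cannot have both a well-defined position and well-defined momentum.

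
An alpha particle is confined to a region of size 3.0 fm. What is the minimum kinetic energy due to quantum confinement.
145.090 keV

Using the uncertainty principle:

1. Position uncertainty: Δx ≈ 3.000e-15 m
2. Minimum momentum uncertainty: Δp = ℏ/(2Δx) = 1.758e-20 kg·m/s
3. Minimum kinetic energy:
   KE = (Δp)²/(2m) = (1.758e-20)²/(2 × 6.645e-27 kg)
   KE = 2.325e-14 J = 145.090 keV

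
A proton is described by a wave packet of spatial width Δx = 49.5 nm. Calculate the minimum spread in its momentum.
1.065 × 10^-27 kg·m/s

For a wave packet, the spatial width Δx and momentum spread Δp are related by the uncertainty principle:
ΔxΔp ≥ ℏ/2

The minimum momentum spread is:
Δp_min = ℏ/(2Δx)
Δp_min = (1.055e-34 J·s) / (2 × 4.950e-08 m)
Δp_min = 1.065e-27 kg·m/s

A wave packet cannot have both a well-defined position and well-defined momentum.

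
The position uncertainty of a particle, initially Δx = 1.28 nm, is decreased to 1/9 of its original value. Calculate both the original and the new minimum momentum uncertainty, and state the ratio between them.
Original Δp_min = 4.119 × 10^-26 kg·m/s; new Δp'_min = 3.707 × 10^-25 kg·m/s; ratio Δp'_min/Δp_min = 9.

From the uncertainty principle ΔxΔp ≥ ℏ/2, the minimum momentum uncertainty is Δp_min = ℏ/(2Δx).

Original (Δx = 1.28 nm = 1.280e-09 m):
Δp_min = (1.055e-34 J·s)/(2 × 1.280e-09 m) = 4.119e-26 kg·m/s

When Δx → (1/9)Δx:
Δp'_min = ℏ/(2 × (1/9)Δx) = 9 × ℏ/(2Δx) = 9 × Δp_min
Δp'_min = 9 × 4.119e-26 kg·m/s = 3.707e-25 kg·m/s

Since Δp_min ∝ 1/Δx, when Δx is decreased to 1/9 of its original value, Δp_min increases to 9 times its original value.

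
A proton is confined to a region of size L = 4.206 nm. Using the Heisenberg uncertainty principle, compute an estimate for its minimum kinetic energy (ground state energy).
293.235 neV

Using the uncertainty principle to estimate ground state energy:

1. The position uncertainty is approximately the confinement size:
   Δx ≈ L = 4.206e-09 m

2. From ΔxΔp ≥ ℏ/2, the minimum momentum uncertainty is:
   Δp ≈ ℏ/(2L) = 1.254e-26 kg·m/s

3. The kinetic energy is approximately:
   KE ≈ (Δp)²/(2m) = (1.254e-26)²/(2 × 1.673e-27 kg)
   KE ≈ 4.698e-26 J = 293.235 neV

This is an order-of-magnitude estimate of the ground state energy.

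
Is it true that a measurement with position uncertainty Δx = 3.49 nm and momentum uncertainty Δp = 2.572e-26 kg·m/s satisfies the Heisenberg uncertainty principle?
Yes, it satisfies the uncertainty principle.

Calculate the product ΔxΔp:
ΔxΔp = (3.490e-09 m) × (2.572e-26 kg·m/s)
ΔxΔp = 8.976e-35 J·s

Compare to the minimum allowed value ℏ/2:
ℏ/2 = 5.273e-35 J·s

Since ΔxΔp = 8.976e-35 J·s ≥ 5.273e-35 J·s = ℏ/2,
the measurement satisfies the uncertainty principle.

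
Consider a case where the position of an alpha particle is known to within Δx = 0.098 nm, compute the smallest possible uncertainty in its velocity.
80.974 m/s

Using the Heisenberg uncertainty principle and Δp = mΔv:
ΔxΔp ≥ ℏ/2
Δx(mΔv) ≥ ℏ/2

The minimum uncertainty in velocity is:
Δv_min = ℏ/(2mΔx)
Δv_min = (1.055e-34 J·s) / (2 × 6.645e-27 kg × 9.800e-11 m)
Δv_min = 8.097e+01 m/s = 80.974 m/s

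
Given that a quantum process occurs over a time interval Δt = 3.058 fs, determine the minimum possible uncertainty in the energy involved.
107.621 meV

Using the energy-time uncertainty principle:
ΔEΔt ≥ ℏ/2

The minimum uncertainty in energy is:
ΔE_min = ℏ/(2Δt)
ΔE_min = (1.055e-34 J·s) / (2 × 3.058e-15 s)
ΔE_min = 1.724e-20 J = 107.621 meV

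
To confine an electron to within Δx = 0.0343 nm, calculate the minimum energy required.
8.096 eV

Localizing a particle requires giving it sufficient momentum uncertainty:

1. From uncertainty principle: Δp ≥ ℏ/(2Δx)
   Δp_min = (1.055e-34 J·s) / (2 × 3.430e-11 m)
   Δp_min = 1.537e-24 kg·m/s

2. This momentum uncertainty corresponds to kinetic energy:
   KE ≈ (Δp)²/(2m) = (1.537e-24)²/(2 × 9.109e-31 kg)
   KE = 1.297e-18 J = 8.096 eV

Tighter localization requires more energy.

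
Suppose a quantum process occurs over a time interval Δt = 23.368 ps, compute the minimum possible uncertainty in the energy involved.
14.084 μeV

Using the energy-time uncertainty principle:
ΔEΔt ≥ ℏ/2

The minimum uncertainty in energy is:
ΔE_min = ℏ/(2Δt)
ΔE_min = (1.055e-34 J·s) / (2 × 2.337e-11 s)
ΔE_min = 2.256e-24 J = 14.084 μeV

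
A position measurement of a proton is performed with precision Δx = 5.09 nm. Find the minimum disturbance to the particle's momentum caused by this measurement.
1.036 × 10^-26 kg·m/s

The uncertainty principle implies that measuring position disturbs momentum:
ΔxΔp ≥ ℏ/2

When we measure position with precision Δx, we necessarily introduce a momentum uncertainty:
Δp ≥ ℏ/(2Δx)
Δp_min = (1.055e-34 J·s) / (2 × 5.090e-09 m)
Δp_min = 1.036e-26 kg·m/s

The more precisely we measure position, the greater the momentum disturbance.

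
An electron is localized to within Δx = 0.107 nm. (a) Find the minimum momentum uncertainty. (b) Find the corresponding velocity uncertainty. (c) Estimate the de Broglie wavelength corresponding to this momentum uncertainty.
(a) Δp_min = 4.928 × 10^-25 kg·m/s
(b) Δv_min = 540.970 km/s
(c) λ_dB = 1.345 nm

Step-by-step:

(a) From the uncertainty principle:
Δp_min = ℏ/(2Δx) = (1.055e-34 J·s)/(2 × 1.070e-10 m) = 4.928e-25 kg·m/s

(b) The velocity uncertainty:
Δv = Δp/m = (4.928e-25 kg·m/s)/(9.109e-31 kg) = 5.410e+05 m/s = 540.970 km/s

(c) The de Broglie wavelength for this momentum:
λ = h/p = (6.626e-34 J·s)/(4.928e-25 kg·m/s) = 1.345e-09 m = 1.345 nm

Note: The de Broglie wavelength is comparable to the localization size, as expected from wave-particle duality.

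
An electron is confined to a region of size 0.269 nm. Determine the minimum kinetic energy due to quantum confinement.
131.631 meV

Using the uncertainty principle:

1. Position uncertainty: Δx ≈ 2.690e-10 m
2. Minimum momentum uncertainty: Δp = ℏ/(2Δx) = 1.960e-25 kg·m/s
3. Minimum kinetic energy:
   KE = (Δp)²/(2m) = (1.960e-25)²/(2 × 9.109e-31 kg)
   KE = 2.109e-20 J = 131.631 meV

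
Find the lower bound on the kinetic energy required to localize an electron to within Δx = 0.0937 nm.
1.085 eV

Localizing a particle requires giving it sufficient momentum uncertainty:

1. From uncertainty principle: Δp ≥ ℏ/(2Δx)
   Δp_min = (1.055e-34 J·s) / (2 × 9.370e-11 m)
   Δp_min = 5.627e-25 kg·m/s

2. This momentum uncertainty corresponds to kinetic energy:
   KE ≈ (Δp)²/(2m) = (5.627e-25)²/(2 × 9.109e-31 kg)
   KE = 1.738e-19 J = 1.085 eV

Tighter localization requires more energy.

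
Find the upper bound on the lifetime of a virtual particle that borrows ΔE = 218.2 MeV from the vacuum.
1.508 ys

Using the energy-time uncertainty principle:
ΔEΔt ≥ ℏ/2

For a virtual particle borrowing energy ΔE, the maximum lifetime is:
Δt_max = ℏ/(2ΔE)

Converting energy:
ΔE = 218.2 MeV = 3.496e-11 J

Δt_max = (1.055e-34 J·s) / (2 × 3.496e-11 J)
Δt_max = 1.508e-24 s = 1.508 ys

Virtual particles with higher borrowed energy exist for shorter times.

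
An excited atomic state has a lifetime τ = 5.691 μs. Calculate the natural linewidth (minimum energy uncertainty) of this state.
57.829 peV

Using the energy-time uncertainty principle:
ΔEΔt ≥ ℏ/2

The lifetime τ represents the time uncertainty Δt.
The natural linewidth (minimum energy uncertainty) is:

ΔE = ℏ/(2τ)
ΔE = (1.055e-34 J·s) / (2 × 5.691e-06 s)
ΔE = 9.265e-30 J = 57.829 peV

This natural linewidth limits the precision of spectroscopic measurements.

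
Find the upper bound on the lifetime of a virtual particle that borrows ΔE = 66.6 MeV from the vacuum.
4.942 ys

Using the energy-time uncertainty principle:
ΔEΔt ≥ ℏ/2

For a virtual particle borrowing energy ΔE, the maximum lifetime is:
Δt_max = ℏ/(2ΔE)

Converting energy:
ΔE = 66.6 MeV = 1.067e-11 J

Δt_max = (1.055e-34 J·s) / (2 × 1.067e-11 J)
Δt_max = 4.942e-24 s = 4.942 ys

Virtual particles with higher borrowed energy exist for shorter times.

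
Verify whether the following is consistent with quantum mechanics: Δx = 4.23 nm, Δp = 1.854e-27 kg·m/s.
No, it violates the uncertainty principle (impossible measurement).

Calculate the product ΔxΔp:
ΔxΔp = (4.230e-09 m) × (1.854e-27 kg·m/s)
ΔxΔp = 7.842e-36 J·s

Compare to the minimum allowed value ℏ/2:
ℏ/2 = 5.273e-35 J·s

Since ΔxΔp = 7.842e-36 J·s < 5.273e-35 J·s = ℏ/2,
the measurement violates the uncertainty principle.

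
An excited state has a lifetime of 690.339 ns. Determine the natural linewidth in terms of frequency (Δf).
115.273 kHz

Using the energy-time uncertainty principle and E = hf:
ΔEΔt ≥ ℏ/2
hΔf·Δt ≥ ℏ/2

The minimum frequency uncertainty is:
Δf = ℏ/(2hτ) = 1/(4πτ)
Δf = 1/(4π × 6.903e-07 s)
Δf = 1.153e+05 Hz = 115.273 kHz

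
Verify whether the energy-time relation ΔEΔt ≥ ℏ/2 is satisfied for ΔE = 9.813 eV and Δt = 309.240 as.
Yes, it satisfies the uncertainty relation.

Calculate the product ΔEΔt:
ΔE = 9.813 eV = 1.572e-18 J
ΔEΔt = (1.572e-18 J) × (3.092e-16 s)
ΔEΔt = 4.862e-34 J·s

Compare to the minimum allowed value ℏ/2:
ℏ/2 = 5.273e-35 J·s

Since ΔEΔt = 4.862e-34 J·s ≥ 5.273e-35 J·s = ℏ/2,
this satisfies the uncertainty relation.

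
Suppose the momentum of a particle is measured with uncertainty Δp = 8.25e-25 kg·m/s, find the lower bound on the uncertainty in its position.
63.913 pm

Using the Heisenberg uncertainty principle:
ΔxΔp ≥ ℏ/2

The minimum uncertainty in position is:
Δx_min = ℏ/(2Δp)
Δx_min = (1.055e-34 J·s) / (2 × 8.250e-25 kg·m/s)
Δx_min = 6.391e-11 m = 63.913 pm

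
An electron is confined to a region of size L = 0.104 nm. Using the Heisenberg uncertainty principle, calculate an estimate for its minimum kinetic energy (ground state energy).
880.636 meV

Using the uncertainty principle to estimate ground state energy:

1. The position uncertainty is approximately the confinement size:
   Δx ≈ L = 1.040e-10 m

2. From ΔxΔp ≥ ℏ/2, the minimum momentum uncertainty is:
   Δp ≈ ℏ/(2L) = 5.070e-25 kg·m/s

3. The kinetic energy is approximately:
   KE ≈ (Δp)²/(2m) = (5.070e-25)²/(2 × 9.109e-31 kg)
   KE ≈ 1.411e-19 J = 880.636 meV

This is an order-of-magnitude estimate of the ground state energy.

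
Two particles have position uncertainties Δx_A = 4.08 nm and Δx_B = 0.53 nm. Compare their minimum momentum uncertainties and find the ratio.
Particle B has the larger minimum momentum uncertainty, by a factor of 7.70.

For each particle, the minimum momentum uncertainty is Δp_min = ℏ/(2Δx):

Particle A: Δp_A = ℏ/(2×4.080e-09 m) = 1.292e-26 kg·m/s
Particle B: Δp_B = ℏ/(2×5.300e-10 m) = 9.949e-26 kg·m/s

Ratio: Δp_B/Δp_A = 7.70

Since Δp_min ∝ 1/Δx, the particle with smaller position uncertainty (B) has larger momentum uncertainty.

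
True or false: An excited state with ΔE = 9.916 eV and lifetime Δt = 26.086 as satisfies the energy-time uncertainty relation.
No, it violates the uncertainty relation.

Calculate the product ΔEΔt:
ΔE = 9.916 eV = 1.589e-18 J
ΔEΔt = (1.589e-18 J) × (2.609e-17 s)
ΔEΔt = 4.144e-35 J·s

Compare to the minimum allowed value ℏ/2:
ℏ/2 = 5.273e-35 J·s

Since ΔEΔt = 4.144e-35 J·s < 5.273e-35 J·s = ℏ/2,
this violates the uncertainty relation.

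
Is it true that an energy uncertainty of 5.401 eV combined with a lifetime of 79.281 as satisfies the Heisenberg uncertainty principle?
Yes, it satisfies the uncertainty relation.

Calculate the product ΔEΔt:
ΔE = 5.401 eV = 8.653e-19 J
ΔEΔt = (8.653e-19 J) × (7.928e-17 s)
ΔEΔt = 6.860e-35 J·s

Compare to the minimum allowed value ℏ/2:
ℏ/2 = 5.273e-35 J·s

Since ΔEΔt = 6.860e-35 J·s ≥ 5.273e-35 J·s = ℏ/2,
this satisfies the uncertainty relation.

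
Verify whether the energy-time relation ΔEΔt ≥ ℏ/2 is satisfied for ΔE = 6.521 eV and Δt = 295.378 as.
Yes, it satisfies the uncertainty relation.

Calculate the product ΔEΔt:
ΔE = 6.521 eV = 1.045e-18 J
ΔEΔt = (1.045e-18 J) × (2.954e-16 s)
ΔEΔt = 3.086e-34 J·s

Compare to the minimum allowed value ℏ/2:
ℏ/2 = 5.273e-35 J·s

Since ΔEΔt = 3.086e-34 J·s ≥ 5.273e-35 J·s = ℏ/2,
this satisfies the uncertainty relation.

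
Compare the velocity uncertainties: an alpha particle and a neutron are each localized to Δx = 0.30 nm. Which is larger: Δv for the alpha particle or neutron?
The neutron has the larger minimum velocity uncertainty, by a ratio of 4.0.

For both particles, Δp_min = ℏ/(2Δx) = 1.758e-25 kg·m/s (same for both).

The velocity uncertainty is Δv = Δp/m:
- alpha particle: Δv = 1.758e-25 / 6.645e-27 = 2.645e+01 m/s = 26.452 m/s
- neutron: Δv = 1.758e-25 / 1.675e-27 = 1.049e+02 m/s = 104.937 m/s

Ratio: 1.049e+02 / 2.645e+01 = 4.0

The lighter particle has larger velocity uncertainty because Δv ∝ 1/m.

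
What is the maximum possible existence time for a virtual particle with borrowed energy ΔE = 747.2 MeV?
4.405 × 10^-25 s

Using the energy-time uncertainty principle:
ΔEΔt ≥ ℏ/2

For a virtual particle borrowing energy ΔE, the maximum lifetime is:
Δt_max = ℏ/(2ΔE)

Converting energy:
ΔE = 747.2 MeV = 1.197e-10 J

Δt_max = (1.055e-34 J·s) / (2 × 1.197e-10 J)
Δt_max = 4.405e-25 s = 4.405 × 10^-25 s

Virtual particles with higher borrowed energy exist for shorter times.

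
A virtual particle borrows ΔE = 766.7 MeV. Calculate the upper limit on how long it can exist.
4.293 × 10^-25 s

Using the energy-time uncertainty principle:
ΔEΔt ≥ ℏ/2

For a virtual particle borrowing energy ΔE, the maximum lifetime is:
Δt_max = ℏ/(2ΔE)

Converting energy:
ΔE = 766.7 MeV = 1.228e-10 J

Δt_max = (1.055e-34 J·s) / (2 × 1.228e-10 J)
Δt_max = 4.293e-25 s = 4.293 × 10^-25 s

Virtual particles with higher borrowed energy exist for shorter times.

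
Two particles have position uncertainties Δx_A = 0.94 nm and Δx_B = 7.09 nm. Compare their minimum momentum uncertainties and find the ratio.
Particle A has the larger minimum momentum uncertainty, by a factor of 7.54.

For each particle, the minimum momentum uncertainty is Δp_min = ℏ/(2Δx):

Particle A: Δp_A = ℏ/(2×9.400e-10 m) = 5.609e-26 kg·m/s
Particle B: Δp_B = ℏ/(2×7.090e-09 m) = 7.437e-27 kg·m/s

Ratio: Δp_A/Δp_B = 7.54

Since Δp_min ∝ 1/Δx, the particle with smaller position uncertainty (A) has larger momentum uncertainty.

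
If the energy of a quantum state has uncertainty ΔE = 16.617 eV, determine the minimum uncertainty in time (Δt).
19.805 as

Using the energy-time uncertainty principle:
ΔEΔt ≥ ℏ/2

The minimum uncertainty in time is:
Δt_min = ℏ/(2ΔE)
Δt_min = (1.055e-34 J·s) / (2 × 2.662e-18 J)
Δt_min = 1.981e-17 s = 19.805 as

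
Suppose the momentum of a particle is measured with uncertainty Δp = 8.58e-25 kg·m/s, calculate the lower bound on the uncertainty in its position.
61.455 pm

Using the Heisenberg uncertainty principle:
ΔxΔp ≥ ℏ/2

The minimum uncertainty in position is:
Δx_min = ℏ/(2Δp)
Δx_min = (1.055e-34 J·s) / (2 × 8.580e-25 kg·m/s)
Δx_min = 6.146e-11 m = 61.455 pm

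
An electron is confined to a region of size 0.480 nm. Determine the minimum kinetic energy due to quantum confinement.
41.341 meV

Using the uncertainty principle:

1. Position uncertainty: Δx ≈ 4.800e-10 m
2. Minimum momentum uncertainty: Δp = ℏ/(2Δx) = 1.099e-25 kg·m/s
3. Minimum kinetic energy:
   KE = (Δp)²/(2m) = (1.099e-25)²/(2 × 9.109e-31 kg)
   KE = 6.624e-21 J = 41.341 meV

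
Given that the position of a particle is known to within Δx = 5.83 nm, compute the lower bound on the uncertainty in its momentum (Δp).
9.044 × 10^-27 kg·m/s

Using the Heisenberg uncertainty principle:
ΔxΔp ≥ ℏ/2

The minimum uncertainty in momentum is:
Δp_min = ℏ/(2Δx)
Δp_min = (1.055e-34 J·s) / (2 × 5.830e-09 m)
Δp_min = 9.044e-27 kg·m/s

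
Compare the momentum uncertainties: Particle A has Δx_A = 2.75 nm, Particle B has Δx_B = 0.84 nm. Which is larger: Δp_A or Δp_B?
Particle B has the larger minimum momentum uncertainty, by a factor of 3.27.

For each particle, the minimum momentum uncertainty is Δp_min = ℏ/(2Δx):

Particle A: Δp_A = ℏ/(2×2.750e-09 m) = 1.917e-26 kg·m/s
Particle B: Δp_B = ℏ/(2×8.400e-10 m) = 6.277e-26 kg·m/s

Ratio: Δp_B/Δp_A = 3.27

Since Δp_min ∝ 1/Δx, the particle with smaller position uncertainty (B) has larger momentum uncertainty.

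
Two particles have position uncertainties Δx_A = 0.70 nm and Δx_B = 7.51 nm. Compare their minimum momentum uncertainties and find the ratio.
Particle A has the larger minimum momentum uncertainty, by a factor of 10.73.

For each particle, the minimum momentum uncertainty is Δp_min = ℏ/(2Δx):

Particle A: Δp_A = ℏ/(2×7.000e-10 m) = 7.533e-26 kg·m/s
Particle B: Δp_B = ℏ/(2×7.510e-09 m) = 7.021e-27 kg·m/s

Ratio: Δp_A/Δp_B = 10.73

Since Δp_min ∝ 1/Δx, the particle with smaller position uncertainty (A) has larger momentum uncertainty.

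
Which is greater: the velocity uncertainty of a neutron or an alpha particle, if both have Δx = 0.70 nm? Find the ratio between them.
The neutron has the larger minimum velocity uncertainty, by a ratio of 4.0.

For both particles, Δp_min = ℏ/(2Δx) = 7.533e-26 kg·m/s (same for both).

The velocity uncertainty is Δv = Δp/m:
- neutron: Δv = 7.533e-26 / 1.675e-27 = 4.497e+01 m/s = 44.973 m/s
- alpha particle: Δv = 7.533e-26 / 6.645e-27 = 1.134e+01 m/s = 11.336 m/s

Ratio: 4.497e+01 / 1.134e+01 = 4.0

The lighter particle has larger velocity uncertainty because Δv ∝ 1/m.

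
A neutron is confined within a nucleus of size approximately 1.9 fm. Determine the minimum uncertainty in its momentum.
2.775 × 10^-20 kg·m/s

Using the Heisenberg uncertainty principle:
ΔxΔp ≥ ℏ/2

With Δx ≈ L = 1.900e-15 m (the confinement size):
Δp_min = ℏ/(2Δx)
Δp_min = (1.055e-34 J·s) / (2 × 1.900e-15 m)
Δp_min = 2.775e-20 kg·m/s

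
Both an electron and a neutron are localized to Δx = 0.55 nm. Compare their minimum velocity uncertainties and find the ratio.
The electron has the larger minimum velocity uncertainty, by a ratio of 1838.7.

For both particles, Δp_min = ℏ/(2Δx) = 9.587e-26 kg·m/s (same for both).

The velocity uncertainty is Δv = Δp/m:
- electron: Δv = 9.587e-26 / 9.109e-31 = 1.052e+05 m/s = 105.243 km/s
- neutron: Δv = 9.587e-26 / 1.675e-27 = 5.724e+01 m/s = 57.238 m/s

Ratio: 1.052e+05 / 5.724e+01 = 1838.7

The lighter particle has larger velocity uncertainty because Δv ∝ 1/m.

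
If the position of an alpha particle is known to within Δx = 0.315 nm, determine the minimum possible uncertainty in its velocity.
25.192 m/s

Using the Heisenberg uncertainty principle and Δp = mΔv:
ΔxΔp ≥ ℏ/2
Δx(mΔv) ≥ ℏ/2

The minimum uncertainty in velocity is:
Δv_min = ℏ/(2mΔx)
Δv_min = (1.055e-34 J·s) / (2 × 6.645e-27 kg × 3.150e-10 m)
Δv_min = 2.519e+01 m/s = 25.192 m/s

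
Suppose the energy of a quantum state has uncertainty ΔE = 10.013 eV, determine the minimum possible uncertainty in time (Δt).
32.868 as

Using the energy-time uncertainty principle:
ΔEΔt ≥ ℏ/2

The minimum uncertainty in time is:
Δt_min = ℏ/(2ΔE)
Δt_min = (1.055e-34 J·s) / (2 × 1.604e-18 J)
Δt_min = 3.287e-17 s = 32.868 as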